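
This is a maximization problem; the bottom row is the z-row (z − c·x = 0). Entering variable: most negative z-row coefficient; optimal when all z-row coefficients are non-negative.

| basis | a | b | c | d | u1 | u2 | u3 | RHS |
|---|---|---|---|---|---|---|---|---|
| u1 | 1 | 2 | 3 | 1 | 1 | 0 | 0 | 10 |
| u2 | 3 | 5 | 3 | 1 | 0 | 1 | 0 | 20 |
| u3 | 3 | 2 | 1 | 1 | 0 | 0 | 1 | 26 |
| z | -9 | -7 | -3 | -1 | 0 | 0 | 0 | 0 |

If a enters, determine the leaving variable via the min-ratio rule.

u2

Column a entries and ratios — u1: 10/1 = 10; u2: 20/3 = 20/3; u3: 26/3 = 26/3.
Smallest ratio is 20/3 in the row of u2, so u2 leaves.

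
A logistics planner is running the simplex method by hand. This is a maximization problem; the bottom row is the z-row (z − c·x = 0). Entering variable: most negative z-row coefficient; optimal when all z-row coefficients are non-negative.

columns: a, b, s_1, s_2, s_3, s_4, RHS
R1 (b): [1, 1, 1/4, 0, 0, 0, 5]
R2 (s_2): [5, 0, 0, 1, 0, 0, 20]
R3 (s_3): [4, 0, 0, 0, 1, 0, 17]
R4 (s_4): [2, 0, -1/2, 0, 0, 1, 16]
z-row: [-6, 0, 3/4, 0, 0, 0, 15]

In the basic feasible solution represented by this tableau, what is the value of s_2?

s_2 is basic (row 2); its value is the RHS of that row, 20.

20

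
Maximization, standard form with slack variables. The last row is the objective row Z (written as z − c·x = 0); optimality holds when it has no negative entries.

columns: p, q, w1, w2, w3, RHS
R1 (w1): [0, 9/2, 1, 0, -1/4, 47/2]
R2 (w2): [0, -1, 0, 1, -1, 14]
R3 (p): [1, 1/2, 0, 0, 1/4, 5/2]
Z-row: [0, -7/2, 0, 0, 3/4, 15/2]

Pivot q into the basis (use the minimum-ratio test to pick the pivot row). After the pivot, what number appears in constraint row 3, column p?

Ratio test on column q — row 1: (47/2)/(9/2) = 47/9; row 2: entry -1 ≤ 0; row 3: (5/2)/(1/2) = 5. Minimum is 5 at row 3 (p leaves); pivot element 1/2.
Divide row 3 by 1/2; eliminate column q from the other rows.
In the new row 3, the p entry is the old entry divided by the pivot: 1/(1/2) = 2.

2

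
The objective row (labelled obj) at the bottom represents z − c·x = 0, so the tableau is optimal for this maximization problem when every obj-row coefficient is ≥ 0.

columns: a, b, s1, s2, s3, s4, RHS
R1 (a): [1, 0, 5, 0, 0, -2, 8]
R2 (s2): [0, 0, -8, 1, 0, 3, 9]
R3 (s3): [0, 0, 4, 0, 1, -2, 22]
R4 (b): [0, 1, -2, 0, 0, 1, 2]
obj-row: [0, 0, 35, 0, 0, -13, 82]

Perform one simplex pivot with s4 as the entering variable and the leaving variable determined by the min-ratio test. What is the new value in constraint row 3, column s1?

Ratio test on column s4 — row 1: entry -2 ≤ 0; row 2: 9/3 = 3; row 3: entry -2 ≤ 0; row 4: 2/1 = 2. Minimum is 2 at row 4 (b leaves); pivot element 1.
Divide row 4 by 1; eliminate column s4 from the other rows.
Row 3 update in column s1: 4 − (-2)·(-2) = 0.

0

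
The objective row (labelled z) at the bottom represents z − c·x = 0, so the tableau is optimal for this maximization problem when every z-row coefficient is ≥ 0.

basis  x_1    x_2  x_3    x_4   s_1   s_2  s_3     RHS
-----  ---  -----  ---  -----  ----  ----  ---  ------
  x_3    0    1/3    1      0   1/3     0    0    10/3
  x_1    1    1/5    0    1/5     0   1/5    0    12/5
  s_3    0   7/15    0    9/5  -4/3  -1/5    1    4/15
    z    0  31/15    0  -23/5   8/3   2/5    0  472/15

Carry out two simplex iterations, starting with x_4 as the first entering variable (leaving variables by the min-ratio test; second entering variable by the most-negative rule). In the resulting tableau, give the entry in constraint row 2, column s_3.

Ratio test on column x_4 — row 1: entry 0 ≤ 0; row 2: (12/5)/(1/5) = 12; row 3: (4/15)/(9/5) = 4/27. Minimum is 4/27 at row 3 (s_3 leaves); pivot element 9/5.
Divide row 3 by 9/5; eliminate column x_4 from the other rows.
Second iteration: most negative z-row entry is -20/27 in column s_1, so s_1 enters.
Ratio test on column s_1 — row 1: (10/3)/(1/3) = 10; row 2: (64/27)/(4/27) = 16; row 3: entry -20/27 ≤ 0. Minimum is 10 at row 1 (x_3 leaves); pivot element 1/3.
Divide row 1 by 1/3; eliminate column s_1 from the other rows.
After both pivots, the entry at constraint row 2, column s_3 is -1/9.

-1/9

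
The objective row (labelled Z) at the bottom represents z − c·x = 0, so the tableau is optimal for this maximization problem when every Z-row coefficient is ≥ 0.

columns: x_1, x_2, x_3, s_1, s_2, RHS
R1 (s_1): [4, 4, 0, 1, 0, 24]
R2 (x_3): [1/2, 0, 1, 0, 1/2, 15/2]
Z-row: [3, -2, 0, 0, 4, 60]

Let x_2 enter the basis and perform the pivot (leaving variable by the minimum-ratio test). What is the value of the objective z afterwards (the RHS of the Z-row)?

72

Ratio test on column x_2 — row 1: 24/4 = 6; row 2: entry 0 ≤ 0. Minimum is 6 at row 1 (s_1 leaves); pivot element 4.
Pivot on row 1; the Z-row RHS becomes 60 − (-2)·6 = 72.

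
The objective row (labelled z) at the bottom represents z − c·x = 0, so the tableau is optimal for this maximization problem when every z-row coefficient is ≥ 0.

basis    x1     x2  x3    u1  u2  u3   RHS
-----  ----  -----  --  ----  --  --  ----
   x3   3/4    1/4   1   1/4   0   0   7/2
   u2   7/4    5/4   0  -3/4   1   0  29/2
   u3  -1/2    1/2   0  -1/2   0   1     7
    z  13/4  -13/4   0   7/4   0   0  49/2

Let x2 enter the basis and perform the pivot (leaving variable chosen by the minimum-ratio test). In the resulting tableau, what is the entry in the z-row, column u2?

13/5

Ratio test on column x2 — row 1: (7/2)/(1/4) = 14; row 2: (29/2)/(5/4) = 58/5; row 3: 7/(1/2) = 14. Minimum is 58/5 at row 2 (u2 leaves); pivot element 5/4.
Divide row 2 by 5/4; eliminate column x2 from the other rows.
z-row update in column u2: 0 − (-13/4)·(4/5) = 13/5.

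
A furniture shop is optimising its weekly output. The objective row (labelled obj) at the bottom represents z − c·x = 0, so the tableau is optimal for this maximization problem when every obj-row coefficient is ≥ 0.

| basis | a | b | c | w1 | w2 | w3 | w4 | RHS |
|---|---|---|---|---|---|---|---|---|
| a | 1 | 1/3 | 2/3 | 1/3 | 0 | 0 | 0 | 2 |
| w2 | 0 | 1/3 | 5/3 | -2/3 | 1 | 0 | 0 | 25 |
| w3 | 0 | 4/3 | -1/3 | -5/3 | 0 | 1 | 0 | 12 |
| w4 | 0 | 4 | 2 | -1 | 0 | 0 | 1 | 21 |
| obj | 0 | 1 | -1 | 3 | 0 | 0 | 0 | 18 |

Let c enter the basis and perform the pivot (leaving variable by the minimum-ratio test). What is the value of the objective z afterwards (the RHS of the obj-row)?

21

Ratio test on column c — row 1: 2/(2/3) = 3; row 2: 25/(5/3) = 15; row 3: entry -1/3 ≤ 0; row 4: 21/2 = 21/2. Minimum is 3 at row 1 (a leaves); pivot element 2/3.
Pivot on row 1; the obj-row RHS becomes 18 − (-1)·3 = 21.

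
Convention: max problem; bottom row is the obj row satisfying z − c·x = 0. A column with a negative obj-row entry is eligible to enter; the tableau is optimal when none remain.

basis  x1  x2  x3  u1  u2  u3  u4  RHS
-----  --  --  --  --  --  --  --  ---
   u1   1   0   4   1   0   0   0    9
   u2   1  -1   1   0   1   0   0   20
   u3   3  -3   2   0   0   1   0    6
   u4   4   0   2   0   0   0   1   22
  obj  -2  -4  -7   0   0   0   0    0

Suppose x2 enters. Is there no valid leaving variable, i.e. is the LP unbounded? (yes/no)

Every constraint-row entry in column x2 is ≤ 0, so increasing x2 is unbounded.

yes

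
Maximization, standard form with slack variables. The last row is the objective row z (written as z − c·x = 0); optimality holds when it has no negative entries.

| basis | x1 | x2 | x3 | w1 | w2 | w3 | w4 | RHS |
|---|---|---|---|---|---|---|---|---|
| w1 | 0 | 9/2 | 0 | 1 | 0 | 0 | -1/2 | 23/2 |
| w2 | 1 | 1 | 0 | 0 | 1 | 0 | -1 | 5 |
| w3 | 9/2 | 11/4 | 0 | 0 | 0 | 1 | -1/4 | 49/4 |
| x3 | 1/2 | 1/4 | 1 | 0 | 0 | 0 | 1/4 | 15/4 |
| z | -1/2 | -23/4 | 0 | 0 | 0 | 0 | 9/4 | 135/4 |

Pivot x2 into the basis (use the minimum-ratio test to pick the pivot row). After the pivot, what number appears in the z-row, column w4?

29/18

Ratio test on column x2 — row 1: (23/2)/(9/2) = 23/9; row 2: 5/1 = 5; row 3: (49/4)/(11/4) = 49/11; row 4: (15/4)/(1/4) = 15. Minimum is 23/9 at row 1 (w1 leaves); pivot element 9/2.
Divide row 1 by 9/2; eliminate column x2 from the other rows.
z-row update in column w4: 9/4 − (-23/4)·(-1/9) = 29/18.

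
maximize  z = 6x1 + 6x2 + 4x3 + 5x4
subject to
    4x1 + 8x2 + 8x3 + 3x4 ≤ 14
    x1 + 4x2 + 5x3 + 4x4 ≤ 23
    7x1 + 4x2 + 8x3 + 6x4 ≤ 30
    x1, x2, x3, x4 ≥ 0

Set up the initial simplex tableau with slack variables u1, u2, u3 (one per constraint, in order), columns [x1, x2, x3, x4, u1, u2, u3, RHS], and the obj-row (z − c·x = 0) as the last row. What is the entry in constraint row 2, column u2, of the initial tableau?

Slack u2 belongs to constraint 2; its column is the unit vector e_2, so the entry in row 2 is 1.

1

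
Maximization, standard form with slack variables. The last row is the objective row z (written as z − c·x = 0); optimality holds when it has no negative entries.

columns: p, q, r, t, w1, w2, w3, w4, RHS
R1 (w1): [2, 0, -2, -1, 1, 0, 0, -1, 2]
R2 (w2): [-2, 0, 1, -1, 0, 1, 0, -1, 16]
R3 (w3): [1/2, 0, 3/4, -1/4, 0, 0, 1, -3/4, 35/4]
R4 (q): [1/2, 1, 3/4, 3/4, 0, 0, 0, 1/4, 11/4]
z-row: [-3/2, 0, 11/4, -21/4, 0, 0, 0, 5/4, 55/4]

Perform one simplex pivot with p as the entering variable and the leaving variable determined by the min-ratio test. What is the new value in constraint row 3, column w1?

Ratio test on column p — row 1: 2/2 = 1; row 2: entry -2 ≤ 0; row 3: (35/4)/(1/2) = 35/2; row 4: (11/4)/(1/2) = 11/2. Minimum is 1 at row 1 (w1 leaves); pivot element 2.
Divide row 1 by 2; eliminate column p from the other rows.
Row 3 update in column w1: 0 − (1/2)·(1/2) = -1/4.

-1/4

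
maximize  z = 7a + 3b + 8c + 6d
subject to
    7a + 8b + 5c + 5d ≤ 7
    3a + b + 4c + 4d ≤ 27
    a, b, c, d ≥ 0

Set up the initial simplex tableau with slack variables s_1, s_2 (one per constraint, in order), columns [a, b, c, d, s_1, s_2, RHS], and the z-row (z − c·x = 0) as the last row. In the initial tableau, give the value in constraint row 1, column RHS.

The RHS of constraint 1 is b_1 = 7.

7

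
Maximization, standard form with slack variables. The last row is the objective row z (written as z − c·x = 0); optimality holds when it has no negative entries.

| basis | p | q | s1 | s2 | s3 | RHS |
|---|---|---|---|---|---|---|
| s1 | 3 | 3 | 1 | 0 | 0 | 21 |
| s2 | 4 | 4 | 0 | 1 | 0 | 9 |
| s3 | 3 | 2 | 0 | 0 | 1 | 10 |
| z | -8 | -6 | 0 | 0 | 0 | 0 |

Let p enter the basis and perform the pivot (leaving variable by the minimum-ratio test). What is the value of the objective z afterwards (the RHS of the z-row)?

Ratio test on column p — row 1: 21/3 = 7; row 2: 9/4 = 9/4; row 3: 10/3 = 10/3. Minimum is 9/4 at row 2 (s2 leaves); pivot element 4.
Pivot on row 2; the z-row RHS becomes 0 − (-8)·(9/4) = 18.

18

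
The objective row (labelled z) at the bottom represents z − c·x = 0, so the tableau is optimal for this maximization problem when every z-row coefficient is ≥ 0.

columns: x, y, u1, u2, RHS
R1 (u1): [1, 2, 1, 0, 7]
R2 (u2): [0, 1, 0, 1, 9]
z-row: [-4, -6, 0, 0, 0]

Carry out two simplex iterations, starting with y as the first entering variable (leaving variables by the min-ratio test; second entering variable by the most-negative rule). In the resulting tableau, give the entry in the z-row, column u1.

4

Ratio test on column y — row 1: 7/2 = 7/2; row 2: 9/1 = 9. Minimum is 7/2 at row 1 (u1 leaves); pivot element 2.
Divide row 1 by 2; eliminate column y from the other rows.
Second iteration: most negative z-row entry is -1 in column x, so x enters.
Ratio test on column x — row 1: (7/2)/(1/2) = 7; row 2: entry -1/2 ≤ 0. Minimum is 7 at row 1 (y leaves); pivot element 1/2.
Divide row 1 by 1/2; eliminate column x from the other rows.
After both pivots, the entry at the z-row, column u1 is 4.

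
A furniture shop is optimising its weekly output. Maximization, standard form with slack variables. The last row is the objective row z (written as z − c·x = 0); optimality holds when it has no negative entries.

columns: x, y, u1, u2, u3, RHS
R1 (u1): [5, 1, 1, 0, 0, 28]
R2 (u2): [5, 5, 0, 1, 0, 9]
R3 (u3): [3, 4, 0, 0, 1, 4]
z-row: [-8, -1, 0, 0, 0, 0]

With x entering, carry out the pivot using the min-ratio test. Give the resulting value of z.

32/3

Ratio test on column x — row 1: 28/5 = 28/5; row 2: 9/5 = 9/5; row 3: 4/3 = 4/3. Minimum is 4/3 at row 3 (u3 leaves); pivot element 3.
Pivot on row 3; the z-row RHS becomes 0 − (-8)·(4/3) = 32/3.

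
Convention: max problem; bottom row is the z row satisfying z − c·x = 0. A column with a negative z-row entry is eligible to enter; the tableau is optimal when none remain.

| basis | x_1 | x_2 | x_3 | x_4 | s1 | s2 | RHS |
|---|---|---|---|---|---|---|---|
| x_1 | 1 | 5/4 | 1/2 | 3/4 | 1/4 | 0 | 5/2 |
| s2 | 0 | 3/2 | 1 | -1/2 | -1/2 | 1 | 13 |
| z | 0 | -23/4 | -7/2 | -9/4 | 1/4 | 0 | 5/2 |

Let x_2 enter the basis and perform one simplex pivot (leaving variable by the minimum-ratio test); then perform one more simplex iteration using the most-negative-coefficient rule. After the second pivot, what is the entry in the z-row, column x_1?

7

Ratio test on column x_2 — row 1: (5/2)/(5/4) = 2; row 2: 13/(3/2) = 26/3. Minimum is 2 at row 1 (x_1 leaves); pivot element 5/4.
Divide row 1 by 5/4; eliminate column x_2 from the other rows.
Second iteration: most negative z-row entry is -6/5 in column x_3, so x_3 enters.
Ratio test on column x_3 — row 1: 2/(2/5) = 5; row 2: 10/(2/5) = 25. Minimum is 5 at row 1 (x_2 leaves); pivot element 2/5.
Divide row 1 by 2/5; eliminate column x_3 from the other rows.
After both pivots, the entry at the z-row, column x_1 is 7.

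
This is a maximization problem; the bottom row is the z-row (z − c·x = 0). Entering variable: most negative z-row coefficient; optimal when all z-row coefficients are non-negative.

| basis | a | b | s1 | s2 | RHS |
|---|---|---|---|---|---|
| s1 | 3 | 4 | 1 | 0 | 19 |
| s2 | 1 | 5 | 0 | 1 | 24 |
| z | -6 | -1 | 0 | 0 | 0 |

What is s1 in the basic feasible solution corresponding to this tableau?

s1 is basic (row 1); its value is the RHS of that row, 19.

19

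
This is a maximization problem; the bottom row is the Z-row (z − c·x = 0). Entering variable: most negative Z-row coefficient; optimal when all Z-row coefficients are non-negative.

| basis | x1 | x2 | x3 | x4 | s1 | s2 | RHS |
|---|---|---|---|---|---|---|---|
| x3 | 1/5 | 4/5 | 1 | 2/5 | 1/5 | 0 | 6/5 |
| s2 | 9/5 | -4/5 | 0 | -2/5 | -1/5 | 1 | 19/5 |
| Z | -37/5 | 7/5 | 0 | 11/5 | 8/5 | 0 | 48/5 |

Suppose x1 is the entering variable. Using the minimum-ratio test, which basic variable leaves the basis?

s2

Column x1 entries and ratios — x3: (6/5)/(1/5) = 6; s2: (19/5)/(9/5) = 19/9.
Smallest ratio is 19/9 in the row of s2, so s2 leaves.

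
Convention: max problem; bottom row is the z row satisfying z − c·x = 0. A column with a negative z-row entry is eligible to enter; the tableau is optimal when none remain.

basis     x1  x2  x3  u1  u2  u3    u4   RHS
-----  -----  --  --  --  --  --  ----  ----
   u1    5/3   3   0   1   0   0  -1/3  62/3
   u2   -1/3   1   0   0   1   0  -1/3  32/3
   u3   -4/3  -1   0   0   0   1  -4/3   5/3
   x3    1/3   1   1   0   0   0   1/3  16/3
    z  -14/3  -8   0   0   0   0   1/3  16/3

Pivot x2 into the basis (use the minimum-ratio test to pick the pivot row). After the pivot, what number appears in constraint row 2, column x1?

Ratio test on column x2 — row 1: (62/3)/3 = 62/9; row 2: (32/3)/1 = 32/3; row 3: entry -1 ≤ 0; row 4: (16/3)/1 = 16/3. Minimum is 16/3 at row 4 (x3 leaves); pivot element 1.
Divide row 4 by 1; eliminate column x2 from the other rows.
Row 2 update in column x1: -1/3 − 1·(1/3) = -2/3.

-2/3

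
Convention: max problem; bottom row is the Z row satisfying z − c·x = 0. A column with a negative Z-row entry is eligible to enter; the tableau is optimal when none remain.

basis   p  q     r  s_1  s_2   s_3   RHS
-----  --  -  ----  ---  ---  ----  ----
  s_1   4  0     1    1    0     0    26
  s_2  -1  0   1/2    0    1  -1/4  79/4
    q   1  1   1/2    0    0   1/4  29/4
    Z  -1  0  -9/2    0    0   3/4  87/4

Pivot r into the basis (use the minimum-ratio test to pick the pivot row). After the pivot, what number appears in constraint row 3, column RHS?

29/2

Ratio test on column r — row 1: 26/1 = 26; row 2: (79/4)/(1/2) = 79/2; row 3: (29/4)/(1/2) = 29/2. Minimum is 29/2 at row 3 (q leaves); pivot element 1/2.
Divide row 3 by 1/2; eliminate column r from the other rows.
In the new row 3, the RHS entry is the old entry divided by the pivot: (29/4)/(1/2) = 29/2.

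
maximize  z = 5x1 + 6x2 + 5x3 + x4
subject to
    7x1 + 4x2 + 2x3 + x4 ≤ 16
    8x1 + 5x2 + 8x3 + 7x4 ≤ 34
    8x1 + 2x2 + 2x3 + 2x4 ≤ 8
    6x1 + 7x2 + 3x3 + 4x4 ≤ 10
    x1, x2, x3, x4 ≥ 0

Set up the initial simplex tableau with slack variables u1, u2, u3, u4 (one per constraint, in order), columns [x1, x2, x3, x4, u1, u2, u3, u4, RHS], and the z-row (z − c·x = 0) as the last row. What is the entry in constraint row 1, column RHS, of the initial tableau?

The RHS of constraint 1 is b_1 = 16.

16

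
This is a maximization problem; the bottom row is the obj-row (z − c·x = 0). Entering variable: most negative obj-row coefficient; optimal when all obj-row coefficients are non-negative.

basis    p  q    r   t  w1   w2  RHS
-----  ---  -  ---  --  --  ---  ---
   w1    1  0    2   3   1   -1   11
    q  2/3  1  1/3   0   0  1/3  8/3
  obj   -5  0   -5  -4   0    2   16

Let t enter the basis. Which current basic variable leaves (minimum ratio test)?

Column t entries and ratios — w1: 11/3 = 11/3; q: 0 ≤ 0, skip.
Smallest ratio is 11/3 in the row of w1, so w1 leaves.

w1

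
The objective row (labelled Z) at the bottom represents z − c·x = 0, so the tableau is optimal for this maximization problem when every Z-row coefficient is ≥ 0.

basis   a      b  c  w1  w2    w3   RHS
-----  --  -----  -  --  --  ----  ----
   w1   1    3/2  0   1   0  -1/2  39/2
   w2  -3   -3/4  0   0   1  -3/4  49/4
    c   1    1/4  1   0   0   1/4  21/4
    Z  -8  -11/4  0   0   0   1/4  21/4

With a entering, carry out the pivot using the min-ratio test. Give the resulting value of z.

Ratio test on column a — row 1: (39/2)/1 = 39/2; row 2: entry -3 ≤ 0; row 3: (21/4)/1 = 21/4. Minimum is 21/4 at row 3 (c leaves); pivot element 1.
Pivot on row 3; the Z-row RHS becomes 21/4 − (-8)·(21/4) = 189/4.

189/4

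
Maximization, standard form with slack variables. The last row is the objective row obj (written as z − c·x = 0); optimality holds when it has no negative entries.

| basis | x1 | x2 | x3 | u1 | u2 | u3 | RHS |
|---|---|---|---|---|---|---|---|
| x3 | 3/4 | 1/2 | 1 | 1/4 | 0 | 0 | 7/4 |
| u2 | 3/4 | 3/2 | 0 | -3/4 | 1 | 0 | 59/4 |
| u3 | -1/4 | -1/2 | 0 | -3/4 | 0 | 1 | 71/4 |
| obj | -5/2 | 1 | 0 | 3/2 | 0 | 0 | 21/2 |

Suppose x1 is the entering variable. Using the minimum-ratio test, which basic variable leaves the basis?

x3

Column x1 entries and ratios — x3: (7/4)/(3/4) = 7/3; u2: (59/4)/(3/4) = 59/3; u3: -1/4 ≤ 0, skip.
Smallest ratio is 7/3 in the row of x3, so x3 leaves.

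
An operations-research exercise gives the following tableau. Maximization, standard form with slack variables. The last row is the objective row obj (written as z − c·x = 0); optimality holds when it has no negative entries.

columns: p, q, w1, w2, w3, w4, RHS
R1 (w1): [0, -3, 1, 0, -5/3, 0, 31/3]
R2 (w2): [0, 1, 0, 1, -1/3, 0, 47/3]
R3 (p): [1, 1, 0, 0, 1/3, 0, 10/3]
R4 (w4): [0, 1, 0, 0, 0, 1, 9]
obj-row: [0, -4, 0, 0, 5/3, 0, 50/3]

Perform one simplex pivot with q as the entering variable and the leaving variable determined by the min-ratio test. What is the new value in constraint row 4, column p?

-1

Ratio test on column q — row 1: entry -3 ≤ 0; row 2: (47/3)/1 = 47/3; row 3: (10/3)/1 = 10/3; row 4: 9/1 = 9. Minimum is 10/3 at row 3 (p leaves); pivot element 1.
Divide row 3 by 1; eliminate column q from the other rows.
Row 4 update in column p: 0 − 1·1 = -1.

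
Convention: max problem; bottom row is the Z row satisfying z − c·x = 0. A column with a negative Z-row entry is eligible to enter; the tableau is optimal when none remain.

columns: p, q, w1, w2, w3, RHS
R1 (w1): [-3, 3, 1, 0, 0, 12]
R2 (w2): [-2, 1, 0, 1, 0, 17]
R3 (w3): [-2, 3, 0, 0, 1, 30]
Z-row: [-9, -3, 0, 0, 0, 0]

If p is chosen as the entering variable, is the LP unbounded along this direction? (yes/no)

yes

Every constraint-row entry in column p is ≤ 0, so increasing p is unbounded.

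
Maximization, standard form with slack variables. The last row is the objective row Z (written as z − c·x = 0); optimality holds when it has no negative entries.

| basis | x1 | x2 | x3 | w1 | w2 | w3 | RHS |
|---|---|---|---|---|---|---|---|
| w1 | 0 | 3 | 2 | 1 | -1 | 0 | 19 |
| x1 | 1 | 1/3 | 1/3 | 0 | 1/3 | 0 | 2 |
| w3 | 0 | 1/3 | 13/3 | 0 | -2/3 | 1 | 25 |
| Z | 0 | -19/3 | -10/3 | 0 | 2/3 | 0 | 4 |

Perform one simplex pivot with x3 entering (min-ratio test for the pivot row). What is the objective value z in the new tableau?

Ratio test on column x3 — row 1: 19/2 = 19/2; row 2: 2/(1/3) = 6; row 3: 25/(13/3) = 75/13. Minimum is 75/13 at row 3 (w3 leaves); pivot element 13/3.
Pivot on row 3; the Z-row RHS becomes 4 − (-10/3)·(75/13) = 302/13.

302/13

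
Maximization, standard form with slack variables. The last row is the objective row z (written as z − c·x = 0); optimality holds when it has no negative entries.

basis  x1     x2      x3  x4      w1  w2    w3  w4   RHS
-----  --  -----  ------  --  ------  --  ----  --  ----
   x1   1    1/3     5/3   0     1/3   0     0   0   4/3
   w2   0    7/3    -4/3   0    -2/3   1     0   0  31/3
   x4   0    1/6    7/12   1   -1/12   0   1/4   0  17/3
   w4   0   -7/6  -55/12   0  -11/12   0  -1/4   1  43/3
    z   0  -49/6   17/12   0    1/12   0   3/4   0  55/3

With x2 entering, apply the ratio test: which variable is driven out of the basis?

Column x2 entries and ratios — x1: (4/3)/(1/3) = 4; w2: (31/3)/(7/3) = 31/7; x4: (17/3)/(1/6) = 34; w4: -7/6 ≤ 0, skip.
Smallest ratio is 4 in the row of x1, so x1 leaves.

x1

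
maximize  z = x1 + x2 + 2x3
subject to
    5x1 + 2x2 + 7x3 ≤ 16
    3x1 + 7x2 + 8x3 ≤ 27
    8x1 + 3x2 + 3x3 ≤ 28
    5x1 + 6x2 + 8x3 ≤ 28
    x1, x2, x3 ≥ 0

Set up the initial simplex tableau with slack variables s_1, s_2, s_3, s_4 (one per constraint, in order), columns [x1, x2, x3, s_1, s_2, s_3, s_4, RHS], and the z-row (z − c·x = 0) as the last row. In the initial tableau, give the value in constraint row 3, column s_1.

Slack s_1 belongs to constraint 1; its column is the unit vector e_1, so the entry in row 3 is 0.

0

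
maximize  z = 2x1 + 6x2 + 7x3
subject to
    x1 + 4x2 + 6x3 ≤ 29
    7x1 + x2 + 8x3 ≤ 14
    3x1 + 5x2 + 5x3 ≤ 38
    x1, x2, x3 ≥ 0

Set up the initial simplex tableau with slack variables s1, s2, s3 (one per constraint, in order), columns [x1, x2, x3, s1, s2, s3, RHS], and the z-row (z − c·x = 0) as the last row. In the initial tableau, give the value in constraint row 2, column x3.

8

Constraint 2 has coefficient 8 on x3.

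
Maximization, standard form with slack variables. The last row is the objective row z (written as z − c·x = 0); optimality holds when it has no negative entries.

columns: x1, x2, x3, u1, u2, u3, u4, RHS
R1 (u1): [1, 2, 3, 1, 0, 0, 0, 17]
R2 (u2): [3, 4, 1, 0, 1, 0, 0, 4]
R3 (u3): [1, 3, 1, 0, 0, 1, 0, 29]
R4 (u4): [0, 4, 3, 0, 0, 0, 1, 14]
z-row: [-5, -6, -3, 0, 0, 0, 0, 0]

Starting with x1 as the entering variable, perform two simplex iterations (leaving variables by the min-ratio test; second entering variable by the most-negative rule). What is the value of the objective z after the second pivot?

Ratio test on column x1 — row 1: 17/1 = 17; row 2: 4/3 = 4/3; row 3: 29/1 = 29; row 4: entry 0 ≤ 0. Minimum is 4/3 at row 2 (u2 leaves); pivot element 3.
Pivot on row 2; the z-row RHS becomes 0 − (-5)·(4/3) = 20/3.
Next entering variable (most negative z-row entry -4/3): x3.
Ratio test on column x3 — row 1: (47/3)/(8/3) = 47/8; row 2: (4/3)/(1/3) = 4; row 3: (83/3)/(2/3) = 83/2; row 4: 14/3 = 14/3. Minimum is 4 at row 2 (x1 leaves); pivot element 1/3.
After the second pivot the z-row RHS is 20/3 − (-4/3)·4 = 12.

12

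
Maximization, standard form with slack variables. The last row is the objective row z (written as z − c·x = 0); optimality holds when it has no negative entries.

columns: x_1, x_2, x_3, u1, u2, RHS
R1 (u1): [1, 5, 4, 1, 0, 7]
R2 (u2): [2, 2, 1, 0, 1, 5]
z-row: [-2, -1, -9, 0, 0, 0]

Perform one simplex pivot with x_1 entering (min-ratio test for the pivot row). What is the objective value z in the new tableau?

5

Ratio test on column x_1 — row 1: 7/1 = 7; row 2: 5/2 = 5/2. Minimum is 5/2 at row 2 (u2 leaves); pivot element 2.
Pivot on row 2; the z-row RHS becomes 0 − (-2)·(5/2) = 5.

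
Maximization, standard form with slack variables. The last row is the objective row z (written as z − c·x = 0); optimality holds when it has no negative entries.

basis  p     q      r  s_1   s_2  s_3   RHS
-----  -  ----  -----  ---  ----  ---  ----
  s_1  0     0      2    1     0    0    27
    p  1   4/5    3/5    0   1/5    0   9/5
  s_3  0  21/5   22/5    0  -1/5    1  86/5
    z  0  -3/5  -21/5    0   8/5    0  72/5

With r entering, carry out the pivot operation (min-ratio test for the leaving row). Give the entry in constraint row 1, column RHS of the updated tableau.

Ratio test on column r — row 1: 27/2 = 27/2; row 2: (9/5)/(3/5) = 3; row 3: (86/5)/(22/5) = 43/11. Minimum is 3 at row 2 (p leaves); pivot element 3/5.
Divide row 2 by 3/5; eliminate column r from the other rows.
Row 1 update in column RHS: 27 − 2·3 = 21.

21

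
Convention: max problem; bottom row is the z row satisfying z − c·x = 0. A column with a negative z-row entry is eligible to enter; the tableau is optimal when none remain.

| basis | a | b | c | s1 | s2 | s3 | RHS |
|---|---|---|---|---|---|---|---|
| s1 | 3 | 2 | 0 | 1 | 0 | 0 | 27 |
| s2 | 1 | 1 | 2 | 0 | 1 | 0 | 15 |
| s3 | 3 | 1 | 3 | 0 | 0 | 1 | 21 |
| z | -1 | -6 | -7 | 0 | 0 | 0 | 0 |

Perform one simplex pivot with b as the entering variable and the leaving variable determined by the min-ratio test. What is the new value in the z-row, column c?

Ratio test on column b — row 1: 27/2 = 27/2; row 2: 15/1 = 15; row 3: 21/1 = 21. Minimum is 27/2 at row 1 (s1 leaves); pivot element 2.
Divide row 1 by 2; eliminate column b from the other rows.
z-row update in column c: -7 − (-6)·0 = -7.

-7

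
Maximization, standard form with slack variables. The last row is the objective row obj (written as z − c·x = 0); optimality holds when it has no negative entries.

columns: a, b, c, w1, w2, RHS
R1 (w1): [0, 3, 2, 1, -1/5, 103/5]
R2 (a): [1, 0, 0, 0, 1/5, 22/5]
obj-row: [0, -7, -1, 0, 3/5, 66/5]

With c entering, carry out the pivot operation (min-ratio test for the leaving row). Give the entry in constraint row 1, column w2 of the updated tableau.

Ratio test on column c — row 1: (103/5)/2 = 103/10; row 2: entry 0 ≤ 0. Minimum is 103/10 at row 1 (w1 leaves); pivot element 2.
Divide row 1 by 2; eliminate column c from the other rows.
In the new row 1, the w2 entry is the old entry divided by the pivot: (-1/5)/2 = -1/10.

-1/10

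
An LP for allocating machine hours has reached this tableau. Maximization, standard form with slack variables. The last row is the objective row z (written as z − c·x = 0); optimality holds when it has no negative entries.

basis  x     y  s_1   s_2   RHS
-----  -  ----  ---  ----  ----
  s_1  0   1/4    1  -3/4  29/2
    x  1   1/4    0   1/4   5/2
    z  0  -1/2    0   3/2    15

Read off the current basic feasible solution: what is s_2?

0

s_2 is not in the basis, so in the current basic feasible solution s_2 = 0.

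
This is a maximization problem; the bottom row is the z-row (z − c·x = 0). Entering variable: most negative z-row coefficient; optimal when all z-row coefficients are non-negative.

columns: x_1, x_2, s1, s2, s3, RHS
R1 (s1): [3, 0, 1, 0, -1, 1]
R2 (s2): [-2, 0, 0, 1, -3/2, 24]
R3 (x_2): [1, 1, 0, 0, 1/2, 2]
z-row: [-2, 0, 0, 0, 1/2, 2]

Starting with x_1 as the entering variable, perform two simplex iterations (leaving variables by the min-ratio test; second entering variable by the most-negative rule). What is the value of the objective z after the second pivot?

Ratio test on column x_1 — row 1: 1/3 = 1/3; row 2: entry -2 ≤ 0; row 3: 2/1 = 2. Minimum is 1/3 at row 1 (s1 leaves); pivot element 3.
Pivot on row 1; the z-row RHS becomes 2 − (-2)·(1/3) = 8/3.
Next entering variable (most negative z-row entry -1/6): s3.
Ratio test on column s3 — row 1: entry -1/3 ≤ 0; row 2: entry -13/6 ≤ 0; row 3: (5/3)/(5/6) = 2. Minimum is 2 at row 3 (x_2 leaves); pivot element 5/6.
After the second pivot the z-row RHS is 8/3 − (-1/6)·2 = 3.

3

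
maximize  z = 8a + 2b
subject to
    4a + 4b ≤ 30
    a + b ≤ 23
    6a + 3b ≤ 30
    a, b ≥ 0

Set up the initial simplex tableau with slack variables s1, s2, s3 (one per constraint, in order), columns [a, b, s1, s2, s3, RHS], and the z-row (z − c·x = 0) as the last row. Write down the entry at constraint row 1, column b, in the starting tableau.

4

Constraint 1 has coefficient 4 on b.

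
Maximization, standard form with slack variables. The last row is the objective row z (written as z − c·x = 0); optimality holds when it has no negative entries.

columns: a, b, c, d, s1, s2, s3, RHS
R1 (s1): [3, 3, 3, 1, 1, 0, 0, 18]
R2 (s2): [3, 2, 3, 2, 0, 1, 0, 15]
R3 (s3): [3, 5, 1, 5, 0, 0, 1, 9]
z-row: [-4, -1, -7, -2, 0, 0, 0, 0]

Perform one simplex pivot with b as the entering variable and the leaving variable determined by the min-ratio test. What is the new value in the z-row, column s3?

1/5

Ratio test on column b — row 1: 18/3 = 6; row 2: 15/2 = 15/2; row 3: 9/5 = 9/5. Minimum is 9/5 at row 3 (s3 leaves); pivot element 5.
Divide row 3 by 5; eliminate column b from the other rows.
z-row update in column s3: 0 − (-1)·(1/5) = 1/5.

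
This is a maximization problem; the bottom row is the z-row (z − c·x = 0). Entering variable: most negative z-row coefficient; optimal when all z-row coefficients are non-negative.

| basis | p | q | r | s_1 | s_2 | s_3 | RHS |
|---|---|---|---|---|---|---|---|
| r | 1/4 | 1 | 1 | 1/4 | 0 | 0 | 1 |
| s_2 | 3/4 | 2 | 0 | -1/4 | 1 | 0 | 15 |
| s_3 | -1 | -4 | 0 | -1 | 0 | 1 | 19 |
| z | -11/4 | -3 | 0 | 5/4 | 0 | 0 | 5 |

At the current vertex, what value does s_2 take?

s_2 is basic (row 2); its value is the RHS of that row, 15.

15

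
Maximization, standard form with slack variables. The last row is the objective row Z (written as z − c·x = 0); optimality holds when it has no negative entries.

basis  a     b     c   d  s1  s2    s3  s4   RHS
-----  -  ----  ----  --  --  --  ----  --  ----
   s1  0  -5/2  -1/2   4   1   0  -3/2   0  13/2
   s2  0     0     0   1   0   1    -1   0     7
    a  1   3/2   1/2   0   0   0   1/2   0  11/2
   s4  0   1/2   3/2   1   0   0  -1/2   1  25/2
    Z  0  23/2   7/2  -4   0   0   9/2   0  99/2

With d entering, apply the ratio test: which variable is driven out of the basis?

s1

Column d entries and ratios — s1: (13/2)/4 = 13/8; s2: 7/1 = 7; a: 0 ≤ 0, skip; s4: (25/2)/1 = 25/2.
Smallest ratio is 13/8 in the row of s1, so s1 leaves.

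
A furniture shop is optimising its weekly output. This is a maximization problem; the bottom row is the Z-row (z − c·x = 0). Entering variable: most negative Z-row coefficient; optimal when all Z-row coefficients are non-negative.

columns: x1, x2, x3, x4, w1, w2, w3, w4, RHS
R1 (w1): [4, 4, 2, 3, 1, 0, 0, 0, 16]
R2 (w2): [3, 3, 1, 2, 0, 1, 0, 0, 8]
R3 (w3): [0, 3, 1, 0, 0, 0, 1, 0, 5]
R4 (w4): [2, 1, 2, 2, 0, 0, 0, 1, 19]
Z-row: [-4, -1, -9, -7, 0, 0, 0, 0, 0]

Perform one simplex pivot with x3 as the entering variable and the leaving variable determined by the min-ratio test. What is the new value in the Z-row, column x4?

Ratio test on column x3 — row 1: 16/2 = 8; row 2: 8/1 = 8; row 3: 5/1 = 5; row 4: 19/2 = 19/2. Minimum is 5 at row 3 (w3 leaves); pivot element 1.
Divide row 3 by 1; eliminate column x3 from the other rows.
Z-row update in column x4: -7 − (-9)·0 = -7.

-7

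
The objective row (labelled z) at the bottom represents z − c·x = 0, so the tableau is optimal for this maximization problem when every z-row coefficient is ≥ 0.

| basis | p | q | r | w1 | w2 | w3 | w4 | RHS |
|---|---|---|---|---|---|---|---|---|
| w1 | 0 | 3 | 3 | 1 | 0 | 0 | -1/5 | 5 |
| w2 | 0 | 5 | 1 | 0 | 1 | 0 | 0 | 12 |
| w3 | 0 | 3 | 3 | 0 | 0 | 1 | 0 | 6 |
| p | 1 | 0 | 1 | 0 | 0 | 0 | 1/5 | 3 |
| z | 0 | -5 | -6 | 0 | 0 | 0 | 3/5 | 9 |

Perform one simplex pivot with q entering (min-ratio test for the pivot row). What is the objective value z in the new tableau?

52/3

Ratio test on column q — row 1: 5/3 = 5/3; row 2: 12/5 = 12/5; row 3: 6/3 = 2; row 4: entry 0 ≤ 0. Minimum is 5/3 at row 1 (w1 leaves); pivot element 3.
Pivot on row 1; the z-row RHS becomes 9 − (-5)·(5/3) = 52/3.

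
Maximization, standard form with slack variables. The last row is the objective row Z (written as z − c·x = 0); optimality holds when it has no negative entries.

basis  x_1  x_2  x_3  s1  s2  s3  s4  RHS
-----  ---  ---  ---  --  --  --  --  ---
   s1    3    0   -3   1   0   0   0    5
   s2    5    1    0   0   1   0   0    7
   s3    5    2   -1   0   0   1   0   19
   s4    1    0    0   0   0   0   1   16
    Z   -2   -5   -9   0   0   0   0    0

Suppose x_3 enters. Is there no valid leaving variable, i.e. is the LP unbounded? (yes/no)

Every constraint-row entry in column x_3 is ≤ 0, so increasing x_3 is unbounded.

yes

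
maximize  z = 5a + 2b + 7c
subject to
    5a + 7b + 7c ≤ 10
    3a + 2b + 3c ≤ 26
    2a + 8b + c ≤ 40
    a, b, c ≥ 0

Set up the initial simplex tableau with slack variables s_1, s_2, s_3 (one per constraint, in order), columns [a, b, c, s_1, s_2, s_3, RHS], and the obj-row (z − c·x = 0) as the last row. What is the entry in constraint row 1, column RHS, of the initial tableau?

The RHS of constraint 1 is b_1 = 10.

10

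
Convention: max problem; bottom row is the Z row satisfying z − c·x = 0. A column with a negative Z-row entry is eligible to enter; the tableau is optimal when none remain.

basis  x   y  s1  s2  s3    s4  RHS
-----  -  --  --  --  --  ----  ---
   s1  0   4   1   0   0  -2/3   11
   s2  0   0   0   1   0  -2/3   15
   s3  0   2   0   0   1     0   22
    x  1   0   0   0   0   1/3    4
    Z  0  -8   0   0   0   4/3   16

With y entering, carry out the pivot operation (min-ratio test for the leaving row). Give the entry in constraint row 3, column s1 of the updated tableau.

-1/2

Ratio test on column y — row 1: 11/4 = 11/4; row 2: entry 0 ≤ 0; row 3: 22/2 = 11; row 4: entry 0 ≤ 0. Minimum is 11/4 at row 1 (s1 leaves); pivot element 4.
Divide row 1 by 4; eliminate column y from the other rows.
Row 3 update in column s1: 0 − 2·(1/4) = -1/2.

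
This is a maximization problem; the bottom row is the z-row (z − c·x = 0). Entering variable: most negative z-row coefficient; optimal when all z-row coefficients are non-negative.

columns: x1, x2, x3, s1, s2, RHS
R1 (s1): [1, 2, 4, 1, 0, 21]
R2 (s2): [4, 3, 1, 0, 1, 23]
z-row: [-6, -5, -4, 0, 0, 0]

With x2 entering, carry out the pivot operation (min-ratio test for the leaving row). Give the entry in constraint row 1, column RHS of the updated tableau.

Ratio test on column x2 — row 1: 21/2 = 21/2; row 2: 23/3 = 23/3. Minimum is 23/3 at row 2 (s2 leaves); pivot element 3.
Divide row 2 by 3; eliminate column x2 from the other rows.
Row 1 update in column RHS: 21 − 2·(23/3) = 17/3.

17/3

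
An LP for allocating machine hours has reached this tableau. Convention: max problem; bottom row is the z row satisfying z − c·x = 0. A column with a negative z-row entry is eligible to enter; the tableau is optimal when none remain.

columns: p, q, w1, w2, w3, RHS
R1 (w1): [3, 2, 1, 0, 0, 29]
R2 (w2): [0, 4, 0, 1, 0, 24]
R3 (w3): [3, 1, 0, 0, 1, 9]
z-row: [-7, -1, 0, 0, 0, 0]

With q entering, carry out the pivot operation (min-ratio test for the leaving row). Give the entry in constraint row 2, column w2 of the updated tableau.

Ratio test on column q — row 1: 29/2 = 29/2; row 2: 24/4 = 6; row 3: 9/1 = 9. Minimum is 6 at row 2 (w2 leaves); pivot element 4.
Divide row 2 by 4; eliminate column q from the other rows.
In the new row 2, the w2 entry is the old entry divided by the pivot: 1/4 = 1/4.

1/4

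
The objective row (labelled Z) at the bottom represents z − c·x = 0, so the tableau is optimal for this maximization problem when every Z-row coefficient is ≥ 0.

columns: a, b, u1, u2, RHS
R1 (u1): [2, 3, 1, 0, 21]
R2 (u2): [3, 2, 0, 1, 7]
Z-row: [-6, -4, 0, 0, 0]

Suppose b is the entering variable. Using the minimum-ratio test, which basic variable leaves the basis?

Column b entries and ratios — u1: 21/3 = 7; u2: 7/2 = 7/2.
Smallest ratio is 7/2 in the row of u2, so u2 leaves.

u2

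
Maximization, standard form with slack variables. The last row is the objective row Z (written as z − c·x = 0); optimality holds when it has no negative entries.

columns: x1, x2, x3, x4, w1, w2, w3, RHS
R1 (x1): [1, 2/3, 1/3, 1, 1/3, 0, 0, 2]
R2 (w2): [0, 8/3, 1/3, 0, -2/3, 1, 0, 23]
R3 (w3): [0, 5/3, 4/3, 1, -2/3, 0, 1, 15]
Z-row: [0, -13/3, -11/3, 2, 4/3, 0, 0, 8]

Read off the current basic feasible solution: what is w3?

w3 is basic (row 3); its value is the RHS of that row, 15.

15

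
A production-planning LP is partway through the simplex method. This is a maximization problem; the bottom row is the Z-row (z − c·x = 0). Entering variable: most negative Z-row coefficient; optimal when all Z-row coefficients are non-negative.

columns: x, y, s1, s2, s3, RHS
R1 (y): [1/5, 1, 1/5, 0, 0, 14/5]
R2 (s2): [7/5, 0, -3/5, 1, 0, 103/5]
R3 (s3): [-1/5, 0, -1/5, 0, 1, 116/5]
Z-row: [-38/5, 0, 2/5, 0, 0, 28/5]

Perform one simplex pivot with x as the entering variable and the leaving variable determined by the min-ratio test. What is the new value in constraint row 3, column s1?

0

Ratio test on column x — row 1: (14/5)/(1/5) = 14; row 2: (103/5)/(7/5) = 103/7; row 3: entry -1/5 ≤ 0. Minimum is 14 at row 1 (y leaves); pivot element 1/5.
Divide row 1 by 1/5; eliminate column x from the other rows.
Row 3 update in column s1: -1/5 − (-1/5)·1 = 0.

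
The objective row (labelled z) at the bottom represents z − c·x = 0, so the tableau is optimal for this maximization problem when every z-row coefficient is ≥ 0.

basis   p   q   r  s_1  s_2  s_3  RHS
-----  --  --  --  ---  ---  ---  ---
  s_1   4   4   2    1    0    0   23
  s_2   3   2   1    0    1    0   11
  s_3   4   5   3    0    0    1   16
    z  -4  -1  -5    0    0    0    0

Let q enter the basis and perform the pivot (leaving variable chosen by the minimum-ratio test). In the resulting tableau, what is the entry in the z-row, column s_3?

1/5

Ratio test on column q — row 1: 23/4 = 23/4; row 2: 11/2 = 11/2; row 3: 16/5 = 16/5. Minimum is 16/5 at row 3 (s_3 leaves); pivot element 5.
Divide row 3 by 5; eliminate column q from the other rows.
z-row update in column s_3: 0 − (-1)·(1/5) = 1/5.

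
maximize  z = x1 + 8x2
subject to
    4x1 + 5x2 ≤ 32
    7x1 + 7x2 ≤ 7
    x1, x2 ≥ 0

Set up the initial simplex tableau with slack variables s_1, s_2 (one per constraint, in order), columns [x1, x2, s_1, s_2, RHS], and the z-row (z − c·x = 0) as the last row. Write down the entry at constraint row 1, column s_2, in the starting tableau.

0

Slack s_2 belongs to constraint 2; its column is the unit vector e_2, so the entry in row 1 is 0.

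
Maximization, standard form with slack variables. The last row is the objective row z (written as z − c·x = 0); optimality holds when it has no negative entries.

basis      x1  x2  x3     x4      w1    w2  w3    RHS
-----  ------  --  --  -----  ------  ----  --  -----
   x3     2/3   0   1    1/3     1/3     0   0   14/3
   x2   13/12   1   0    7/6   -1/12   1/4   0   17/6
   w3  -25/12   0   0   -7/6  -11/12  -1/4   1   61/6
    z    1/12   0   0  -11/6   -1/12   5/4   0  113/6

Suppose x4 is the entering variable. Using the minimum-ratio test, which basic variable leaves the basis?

x2

Column x4 entries and ratios — x3: (14/3)/(1/3) = 14; x2: (17/6)/(7/6) = 17/7; w3: -7/6 ≤ 0, skip.
Smallest ratio is 17/7 in the row of x2, so x2 leaves.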